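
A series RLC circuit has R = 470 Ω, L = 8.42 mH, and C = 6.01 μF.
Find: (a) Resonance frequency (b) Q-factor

Step 1 — Resonance condition Im(Z)=0 gives ω₀ = 1/√(LC).
Step 2 — ω₀ = 1/√(0.00842·6.01e-06) = 4445 rad/s.
Step 3 — f₀ = ω₀/(2π) = 707.5 Hz.
Step 4 — Series Q: Q = ω₀L/R = 4445·0.00842/470 = 0.07964.

(a) f₀ = 707.5 Hz  (b) Q = 0.07964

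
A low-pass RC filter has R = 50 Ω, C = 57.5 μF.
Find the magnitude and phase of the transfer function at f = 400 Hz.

Step 1 — Angular frequency: ω = 2π·400 = 2513 rad/s.
Step 2 — Transfer function: H(jω) = 1/(1 + jωRC).
Step 3 — Denominator: 1 + jωRC = 1 + j·2513·50·5.75e-05 = 1 + j7.226.
Step 4 — H = 0.01879 - j0.1358.
Step 5 — Magnitude: |H| = 0.1371 (-17.3 dB); phase: φ = -82.1°.

|H| = 0.1371 (-17.3 dB), φ = -82.1°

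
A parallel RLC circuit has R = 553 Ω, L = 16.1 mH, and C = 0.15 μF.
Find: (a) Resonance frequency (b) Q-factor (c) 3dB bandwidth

Step 1 — Resonance: ω₀ = 1/√(LC) = 1/√(0.0161·1.5e-07) = 2.035e+04 rad/s.
Step 2 — f₀ = ω₀/(2π) = 3239 Hz.
Step 3 — Parallel Q: Q = R/(ω₀L) = 553/(2.035e+04·0.0161) = 1.688.
Step 4 — Bandwidth: Δω = ω₀/Q = 1.206e+04 rad/s; BW = Δω/(2π) = 1919 Hz.

(a) f₀ = 3239 Hz  (b) Q = 1.688  (c) BW = 1919 Hz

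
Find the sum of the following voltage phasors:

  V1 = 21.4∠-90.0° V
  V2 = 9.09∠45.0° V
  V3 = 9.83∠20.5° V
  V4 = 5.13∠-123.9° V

Step 1 — Convert each phasor to rectangular form:
  V1 = 21.4·(cos(-90.0°) + j·sin(-90.0°)) = 0 - j21.4 V
  V2 = 9.09·(cos(45.0°) + j·sin(45.0°)) = 6.428 + j6.428 V
  V3 = 9.83·(cos(20.5°) + j·sin(20.5°)) = 9.207 + j3.443 V
  V4 = 5.13·(cos(-123.9°) + j·sin(-123.9°)) = -2.861 - j4.258 V
Step 2 — Sum components: V_total = 12.77 - j15.79 V.
Step 3 — Convert to polar: |V_total| = 20.31 V, ∠V_total = -51.0°.

V_total = 20.31∠-51.0° V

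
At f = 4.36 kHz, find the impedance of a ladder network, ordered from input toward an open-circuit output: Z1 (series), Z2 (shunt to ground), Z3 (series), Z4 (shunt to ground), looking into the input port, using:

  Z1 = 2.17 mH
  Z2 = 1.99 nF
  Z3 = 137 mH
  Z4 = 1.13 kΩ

Step 1 — Angular frequency: ω = 2π·f = 2π·4360 = 2.739e+04 rad/s.
Step 2 — Component impedances:
  Z1: Z = jωL = j·2.739e+04·0.00217 = 0 + j59.45 Ω
  Z2: Z = 1/(jωC) = -j/(ω·C) = 0 - j1.834e+04 Ω
  Z3: Z = jωL = j·2.739e+04·0.137 = 0 + j3753 Ω
  Z4: Z = R = 1130 Ω
Step 3 — Ladder network (open output): work backward from the far end, alternating series and parallel combinations. Z_in = 1775 + j4640 Ω = 4968∠69.1° Ω.

Z = 1775 + j4640 Ω = 4968∠69.1° Ω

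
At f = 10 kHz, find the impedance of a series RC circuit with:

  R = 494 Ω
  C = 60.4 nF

Step 1 — Angular frequency: ω = 2π·f = 2π·1e+04 = 6.283e+04 rad/s.
Step 2 — Component impedances:
  R: Z = R = 494 Ω
  C: Z = 1/(jωC) = -j/(ω·C) = 0 - j263.5 Ω
Step 3 — Series combination: Z_total = R + C = 494 - j263.5 Ω = 559.9∠-28.1° Ω.

Z = 494 - j263.5 Ω = 559.9∠-28.1° Ω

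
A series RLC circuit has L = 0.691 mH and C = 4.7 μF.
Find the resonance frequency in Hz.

Step 1 — Resonance condition Im(Z)=0 gives ω₀ = 1/√(LC).
Step 2 — ω₀ = 1/√(0.000691·4.7e-06) = 1.755e+04 rad/s.
Step 3 — f₀ = ω₀/(2π) = 2793 Hz.

f₀ = 2793 Hz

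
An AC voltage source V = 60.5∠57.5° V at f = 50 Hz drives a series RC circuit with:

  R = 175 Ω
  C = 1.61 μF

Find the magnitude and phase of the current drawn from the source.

Step 1 — Angular frequency: ω = 2π·f = 2π·50 = 314.2 rad/s.
Step 2 — Component impedances:
  R: Z = R = 175 Ω
  C: Z = 1/(jωC) = -j/(ω·C) = 0 - j1977 Ω
Step 3 — Series combination: Z_total = R + C = 175 - j1977 Ω = 1985∠-84.9° Ω.
Step 4 — Source phasor: V = 60.5∠57.5° V = 32.51 + j51.03 V.
Step 5 — Ohm's law: I = V / Z_total = (32.51 + j51.03) / (175 - j1977) = -0.02416 + j0.01858 A.
Step 6 — Convert to polar: |I| = 0.03048 A, ∠I = 142.4°.

I = 0.03048∠142.4° A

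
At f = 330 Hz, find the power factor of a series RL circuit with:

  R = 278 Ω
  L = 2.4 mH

Step 1 — Angular frequency: ω = 2π·f = 2π·330 = 2073 rad/s.
Step 2 — Component impedances:
  R: Z = R = 278 Ω
  L: Z = jωL = j·2073·0.0024 = 0 + j4.976 Ω
Step 3 — Series combination: Z_total = R + L = 278 + j4.976 Ω = 278∠1.0° Ω.
Step 4 — Power factor: PF = cos(φ) = Re(Z)/|Z| = 278/278.045 = 0.9998.
Step 5 — Type: Im(Z) = 4.976 ⇒ lagging (phase φ = 1.0°).

PF = 0.9998 (lagging, φ = 1.0°)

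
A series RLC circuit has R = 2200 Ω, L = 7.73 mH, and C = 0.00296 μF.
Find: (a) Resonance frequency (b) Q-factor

Step 1 — Resonance condition Im(Z)=0 gives ω₀ = 1/√(LC).
Step 2 — ω₀ = 1/√(0.00773·2.96e-09) = 2.091e+05 rad/s.
Step 3 — f₀ = ω₀/(2π) = 3.327e+04 Hz.
Step 4 — Series Q: Q = ω₀L/R = 2.091e+05·0.00773/2200 = 0.7345.

(a) f₀ = 3.327e+04 Hz  (b) Q = 0.7345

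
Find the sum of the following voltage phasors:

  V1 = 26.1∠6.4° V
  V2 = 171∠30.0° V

Step 1 — Convert each phasor to rectangular form:
  V1 = 26.1·(cos(6.4°) + j·sin(6.4°)) = 25.94 + j2.909 V
  V2 = 171·(cos(30.0°) + j·sin(30.0°)) = 148.1 + j85.5 V
Step 2 — Sum components: V_total = 174 + j88.41 V.
Step 3 — Convert to polar: |V_total| = 195.2 V, ∠V_total = 26.9°.

V_total = 195.2∠26.9° V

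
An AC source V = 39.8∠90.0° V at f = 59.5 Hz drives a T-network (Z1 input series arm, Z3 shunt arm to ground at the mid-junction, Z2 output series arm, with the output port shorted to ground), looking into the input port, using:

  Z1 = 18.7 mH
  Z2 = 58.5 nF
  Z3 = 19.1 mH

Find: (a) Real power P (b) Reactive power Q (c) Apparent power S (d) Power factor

Step 1 — Angular frequency: ω = 2π·f = 2π·59.5 = 373.8 rad/s.
Step 2 — Component impedances:
  Z1: Z = jωL = j·373.8·0.0187 = 0 + j6.991 Ω
  Z2: Z = 1/(jωC) = -j/(ω·C) = 0 - j4.572e+04 Ω
  Z3: Z = jωL = j·373.8·0.0191 = 0 + j7.141 Ω
Step 3 — With the output port shorted to ground, the output series arm Z2 runs from the junction to ground; the shunt arm Z3 also runs from the junction to ground. They appear in parallel: Z3 || Z2 = 0 + j7.142 Ω.
Step 4 — Series with input arm Z1: Z_in = Z1 + (Z3 || Z2) = 0 + j14.13 Ω = 14.13∠90.0° Ω.
Step 5 — Source phasor: V = 39.8∠90.0° V = 0 + j39.8 V.
Step 6 — Current: I = V / Z = 2.816 A = 2.816∠-0.0° A.
Step 7 — Complex power: S = V·I* = 0 + j112.1 VA.
Step 8 — Real power: P = Re(S) = 0 W.
Step 9 — Reactive power: Q = Im(S) = 112.1 VAR.
Step 10 — Apparent power: |S| = 112.1 VA.
Step 11 — Power factor: PF = P/|S| = 0 (lagging).

(a) P = 0 W  (b) Q = 112.1 VAR  (c) S = 112.1 VA  (d) PF = 0 (lagging)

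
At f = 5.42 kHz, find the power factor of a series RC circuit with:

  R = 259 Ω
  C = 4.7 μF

Step 1 — Angular frequency: ω = 2π·f = 2π·5420 = 3.405e+04 rad/s.
Step 2 — Component impedances:
  R: Z = R = 259 Ω
  C: Z = 1/(jωC) = -j/(ω·C) = 0 - j6.248 Ω
Step 3 — Series combination: Z_total = R + C = 259 - j6.248 Ω = 259.1∠-1.4° Ω.
Step 4 — Power factor: PF = cos(φ) = Re(Z)/|Z| = 259/259.08 = 0.9997.
Step 5 — Type: Im(Z) = -6.248 ⇒ leading (phase φ = -1.4°).

PF = 0.9997 (leading, φ = -1.4°)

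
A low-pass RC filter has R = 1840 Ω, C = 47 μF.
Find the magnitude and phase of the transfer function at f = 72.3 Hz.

Step 1 — Angular frequency: ω = 2π·72.3 = 454.3 rad/s.
Step 2 — Transfer function: H(jω) = 1/(1 + jωRC).
Step 3 — Denominator: 1 + jωRC = 1 + j·454.3·1840·4.7e-05 = 1 + j39.29.
Step 4 — H = 0.0006475 - j0.02544.
Step 5 — Magnitude: |H| = 0.02545 (-31.9 dB); phase: φ = -88.5°.

|H| = 0.02545 (-31.9 dB), φ = -88.5°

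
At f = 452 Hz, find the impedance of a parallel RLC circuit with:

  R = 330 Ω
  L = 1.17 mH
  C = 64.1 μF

Step 1 — Angular frequency: ω = 2π·f = 2π·452 = 2840 rad/s.
Step 2 — Component impedances:
  R: Z = R = 330 Ω
  L: Z = jωL = j·2840·0.00117 = 0 + j3.323 Ω
  C: Z = 1/(jωC) = -j/(ω·C) = 0 - j5.493 Ω
Step 3 — Parallel combination: 1/Z_total = 1/R + 1/L + 1/C; Z_total = 0.2142 + j8.404 Ω = 8.407∠88.5° Ω.

Z = 0.2142 + j8.404 Ω = 8.407∠88.5° Ω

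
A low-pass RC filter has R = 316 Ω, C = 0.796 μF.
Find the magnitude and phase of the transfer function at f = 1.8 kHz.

Step 1 — Angular frequency: ω = 2π·1800 = 1.131e+04 rad/s.
Step 2 — Transfer function: H(jω) = 1/(1 + jωRC).
Step 3 — Denominator: 1 + jωRC = 1 + j·1.131e+04·316·7.96e-07 = 1 + j2.845.
Step 4 — H = 0.11 - j0.3129.
Step 5 — Magnitude: |H| = 0.3316 (-9.6 dB); phase: φ = -70.6°.

|H| = 0.3316 (-9.6 dB), φ = -70.6°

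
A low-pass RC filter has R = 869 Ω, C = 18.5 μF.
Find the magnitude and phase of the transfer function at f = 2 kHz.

Step 1 — Angular frequency: ω = 2π·2000 = 1.257e+04 rad/s.
Step 2 — Transfer function: H(jω) = 1/(1 + jωRC).
Step 3 — Denominator: 1 + jωRC = 1 + j·1.257e+04·869·1.85e-05 = 1 + j202.
Step 4 — H = 2.45e-05 - j0.00495.
Step 5 — Magnitude: |H| = 0.00495 (-46.1 dB); phase: φ = -89.7°.

|H| = 0.00495 (-46.1 dB), φ = -89.7°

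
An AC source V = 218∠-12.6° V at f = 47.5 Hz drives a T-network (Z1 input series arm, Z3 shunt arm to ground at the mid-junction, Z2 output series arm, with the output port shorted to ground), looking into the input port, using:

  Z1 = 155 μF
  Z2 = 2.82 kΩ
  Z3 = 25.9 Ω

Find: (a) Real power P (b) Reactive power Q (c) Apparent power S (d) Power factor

Step 1 — Angular frequency: ω = 2π·f = 2π·47.5 = 298.5 rad/s.
Step 2 — Component impedances:
  Z1: Z = 1/(jωC) = -j/(ω·C) = 0 - j21.62 Ω
  Z2: Z = R = 2820 Ω
  Z3: Z = R = 25.9 Ω
Step 3 — With the output port shorted to ground, the output series arm Z2 runs from the junction to ground; the shunt arm Z3 also runs from the junction to ground. They appear in parallel: Z3 || Z2 = 25.66 Ω.
Step 4 — Series with input arm Z1: Z_in = Z1 + (Z3 || Z2) = 25.66 - j21.62 Ω = 33.56∠-40.1° Ω.
Step 5 — Source phasor: V = 218∠-12.6° V = 212.7 - j47.56 V.
Step 6 — Current: I = V / Z = 5.762 + j3.001 A = 6.497∠27.5° A.
Step 7 — Complex power: S = V·I* = 1083 - j912.4 VA.
Step 8 — Real power: P = Re(S) = 1083 W.
Step 9 — Reactive power: Q = Im(S) = -912.4 VAR.
Step 10 — Apparent power: |S| = 1416 VA.
Step 11 — Power factor: PF = P/|S| = 0.7648 (leading).

(a) P = 1083 W  (b) Q = -912.4 VAR  (c) S = 1416 VA  (d) PF = 0.7648 (leading)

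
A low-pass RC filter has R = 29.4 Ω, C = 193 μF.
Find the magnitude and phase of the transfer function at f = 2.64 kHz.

Step 1 — Angular frequency: ω = 2π·2640 = 1.659e+04 rad/s.
Step 2 — Transfer function: H(jω) = 1/(1 + jωRC).
Step 3 — Denominator: 1 + jωRC = 1 + j·1.659e+04·29.4·0.000193 = 1 + j94.12.
Step 4 — H = 0.0001129 - j0.01062.
Step 5 — Magnitude: |H| = 0.01062 (-39.5 dB); phase: φ = -89.4°.

|H| = 0.01062 (-39.5 dB), φ = -89.4°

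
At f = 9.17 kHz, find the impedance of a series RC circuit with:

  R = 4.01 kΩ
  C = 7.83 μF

Step 1 — Angular frequency: ω = 2π·f = 2π·9170 = 5.762e+04 rad/s.
Step 2 — Component impedances:
  R: Z = R = 4010 Ω
  C: Z = 1/(jωC) = -j/(ω·C) = 0 - j2.217 Ω
Step 3 — Series combination: Z_total = R + C = 4010 - j2.217 Ω = 4010∠-0.0° Ω.

Z = 4010 - j2.217 Ω = 4010∠-0.0° Ω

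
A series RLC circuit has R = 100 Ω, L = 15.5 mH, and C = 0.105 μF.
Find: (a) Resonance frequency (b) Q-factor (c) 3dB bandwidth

Step 1 — Resonance condition Im(Z)=0 gives ω₀ = 1/√(LC).
Step 2 — ω₀ = 1/√(0.0155·1.05e-07) = 2.479e+04 rad/s.
Step 3 — f₀ = ω₀/(2π) = 3945 Hz.
Step 4 — Series Q: Q = ω₀L/R = 2.479e+04·0.0155/100 = 3.842.
Step 5 — 3dB bandwidth: Δω = ω₀/Q = 6452 rad/s; BW = Δω/(2π) = 1027 Hz.

(a) f₀ = 3945 Hz  (b) Q = 3.842  (c) BW = 1027 Hz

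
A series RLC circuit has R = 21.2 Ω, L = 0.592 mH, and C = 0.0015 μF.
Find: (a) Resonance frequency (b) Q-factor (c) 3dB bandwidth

Step 1 — Resonance: ω₀ = 1/√(LC) = 1/√(0.000592·1.5e-09) = 1.061e+06 rad/s.
Step 2 — f₀ = ω₀/(2π) = 1.689e+05 Hz.
Step 3 — Series Q: Q = ω₀L/R = 1.061e+06·0.000592/21.2 = 29.63.
Step 4 — Bandwidth: Δω = ω₀/Q = 3.581e+04 rad/s; BW = Δω/(2π) = 5699 Hz.

(a) f₀ = 1.689e+05 Hz  (b) Q = 29.63  (c) BW = 5699 Hz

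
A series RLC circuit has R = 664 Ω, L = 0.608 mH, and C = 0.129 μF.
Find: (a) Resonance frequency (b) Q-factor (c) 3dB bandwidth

Step 1 — Resonance: ω₀ = 1/√(LC) = 1/√(0.000608·1.29e-07) = 1.129e+05 rad/s.
Step 2 — f₀ = ω₀/(2π) = 1.797e+04 Hz.
Step 3 — Series Q: Q = ω₀L/R = 1.129e+05·0.000608/664 = 0.1034.
Step 4 — Bandwidth: Δω = ω₀/Q = 1.092e+06 rad/s; BW = Δω/(2π) = 1.738e+05 Hz.

(a) f₀ = 1.797e+04 Hz  (b) Q = 0.1034  (c) BW = 1.738e+05 Hz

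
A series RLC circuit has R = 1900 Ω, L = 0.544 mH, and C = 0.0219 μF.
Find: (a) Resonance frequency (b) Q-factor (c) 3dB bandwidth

Step 1 — Resonance condition Im(Z)=0 gives ω₀ = 1/√(LC).
Step 2 — ω₀ = 1/√(0.000544·2.19e-08) = 2.897e+05 rad/s.
Step 3 — f₀ = ω₀/(2π) = 4.611e+04 Hz.
Step 4 — Series Q: Q = ω₀L/R = 2.897e+05·0.000544/1900 = 0.08295.
Step 5 — 3dB bandwidth: Δω = ω₀/Q = 3.493e+06 rad/s; BW = Δω/(2π) = 5.559e+05 Hz.

(a) f₀ = 4.611e+04 Hz  (b) Q = 0.08295  (c) BW = 5.559e+05 Hz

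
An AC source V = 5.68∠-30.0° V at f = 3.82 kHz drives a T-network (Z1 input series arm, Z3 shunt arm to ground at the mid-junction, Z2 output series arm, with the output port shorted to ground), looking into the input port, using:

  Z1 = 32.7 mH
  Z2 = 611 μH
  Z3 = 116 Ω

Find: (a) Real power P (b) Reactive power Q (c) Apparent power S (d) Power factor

Step 1 — Angular frequency: ω = 2π·f = 2π·3820 = 2.4e+04 rad/s.
Step 2 — Component impedances:
  Z1: Z = jωL = j·2.4e+04·0.0327 = 0 + j784.9 Ω
  Z2: Z = jωL = j·2.4e+04·0.000611 = 0 + j14.67 Ω
  Z3: Z = R = 116 Ω
Step 3 — With the output port shorted to ground, the output series arm Z2 runs from the junction to ground; the shunt arm Z3 also runs from the junction to ground. They appear in parallel: Z3 || Z2 = 1.825 + j14.43 Ω.
Step 4 — Series with input arm Z1: Z_in = Z1 + (Z3 || Z2) = 1.825 + j799.3 Ω = 799.3∠89.9° Ω.
Step 5 — Source phasor: V = 5.68∠-30.0° V = 4.919 - j2.84 V.
Step 6 — Current: I = V / Z = -0.003539 - j0.006162 A = 0.007106∠-119.9° A.
Step 7 — Complex power: S = V·I* = 9.215e-05 + j0.04036 VA.
Step 8 — Real power: P = Re(S) = 9.215e-05 W.
Step 9 — Reactive power: Q = Im(S) = 0.04036 VAR.
Step 10 — Apparent power: |S| = 0.04036 VA.
Step 11 — Power factor: PF = P/|S| = 0.002283 (lagging).

(a) P = 9.215e-05 W  (b) Q = 0.04036 VAR  (c) S = 0.04036 VA  (d) PF = 0.002283 (lagging)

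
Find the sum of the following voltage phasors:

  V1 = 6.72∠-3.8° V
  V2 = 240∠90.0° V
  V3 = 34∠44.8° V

Step 1 — Convert each phasor to rectangular form:
  V1 = 6.72·(cos(-3.8°) + j·sin(-3.8°)) = 6.705 - j0.4454 V
  V2 = 240·(cos(90.0°) + j·sin(90.0°)) = 0 + j240 V
  V3 = 34·(cos(44.8°) + j·sin(44.8°)) = 24.13 + j23.96 V
Step 2 — Sum components: V_total = 30.83 + j263.5 V.
Step 3 — Convert to polar: |V_total| = 265.3 V, ∠V_total = 83.3°.

V_total = 265.3∠83.3° V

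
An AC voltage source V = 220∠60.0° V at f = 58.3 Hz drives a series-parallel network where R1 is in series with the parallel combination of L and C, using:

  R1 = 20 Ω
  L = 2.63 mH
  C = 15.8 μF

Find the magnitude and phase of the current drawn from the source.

Step 1 — Angular frequency: ω = 2π·f = 2π·58.3 = 366.3 rad/s.
Step 2 — Component impedances:
  R1: Z = R = 20 Ω
  L: Z = jωL = j·366.3·0.00263 = 0 + j0.9634 Ω
  C: Z = 1/(jωC) = -j/(ω·C) = 0 - j172.8 Ω
Step 3 — Parallel branch: L || C = 1/(1/L + 1/C) = 0 + j0.9688 Ω.
Step 4 — Series with R1: Z_total = R1 + (L || C) = 20 + j0.9688 Ω = 20.02∠2.8° Ω.
Step 5 — Source phasor: V = 220∠60.0° V = 110 + j190.5 V.
Step 6 — Ohm's law: I = V / Z_total = (110 + j190.5) / (20 + j0.9688) = 5.947 + j9.238 A.
Step 7 — Convert to polar: |I| = 10.99 A, ∠I = 57.2°.

I = 10.99∠57.2° A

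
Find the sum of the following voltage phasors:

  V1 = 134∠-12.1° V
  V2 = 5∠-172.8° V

Step 1 — Convert each phasor to rectangular form:
  V1 = 134·(cos(-12.1°) + j·sin(-12.1°)) = 131 - j28.09 V
  V2 = 5·(cos(-172.8°) + j·sin(-172.8°)) = -4.961 - j0.6267 V
Step 2 — Sum components: V_total = 126.1 - j28.72 V.
Step 3 — Convert to polar: |V_total| = 129.3 V, ∠V_total = -12.8°.

V_total = 129.3∠-12.8° V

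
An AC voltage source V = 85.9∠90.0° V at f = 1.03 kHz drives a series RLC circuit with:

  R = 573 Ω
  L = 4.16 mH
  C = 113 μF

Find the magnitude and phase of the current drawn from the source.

Step 1 — Angular frequency: ω = 2π·f = 2π·1030 = 6472 rad/s.
Step 2 — Component impedances:
  R: Z = R = 573 Ω
  L: Z = jωL = j·6472·0.00416 = 0 + j26.92 Ω
  C: Z = 1/(jωC) = -j/(ω·C) = 0 - j1.367 Ω
Step 3 — Series combination: Z_total = R + L + C = 573 + j25.55 Ω = 573.6∠2.6° Ω.
Step 4 — Source phasor: V = 85.9∠90.0° V = 0 + j85.9 V.
Step 5 — Ohm's law: I = V / Z_total = (0 + j85.9) / (573 + j25.55) = 0.006673 + j0.1496 A.
Step 6 — Convert to polar: |I| = 0.1498 A, ∠I = 87.4°.

I = 0.1498∠87.4° A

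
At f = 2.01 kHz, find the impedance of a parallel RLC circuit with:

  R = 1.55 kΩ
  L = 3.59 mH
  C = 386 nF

Step 1 — Angular frequency: ω = 2π·f = 2π·2010 = 1.263e+04 rad/s.
Step 2 — Component impedances:
  R: Z = R = 1550 Ω
  L: Z = jωL = j·1.263e+04·0.00359 = 0 + j45.34 Ω
  C: Z = 1/(jωC) = -j/(ω·C) = 0 - j205.1 Ω
Step 3 — Parallel combination: 1/Z_total = 1/R + 1/L + 1/C; Z_total = 2.182 + j58.12 Ω = 58.16∠87.8° Ω.

Z = 2.182 + j58.12 Ω = 58.16∠87.8° Ω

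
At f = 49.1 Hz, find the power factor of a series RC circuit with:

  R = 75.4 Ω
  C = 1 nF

Step 1 — Angular frequency: ω = 2π·f = 2π·49.1 = 308.5 rad/s.
Step 2 — Component impedances:
  R: Z = R = 75.4 Ω
  C: Z = 1/(jωC) = -j/(ω·C) = 0 - j3.241e+06 Ω
Step 3 — Series combination: Z_total = R + C = 75.4 - j3.241e+06 Ω = 3.241e+06∠-90.0° Ω.
Step 4 — Power factor: PF = cos(φ) = Re(Z)/|Z| = 75.4/3.241e+06 = 2.326e-05.
Step 5 — Type: Im(Z) = -3.241e+06 ⇒ leading (phase φ = -90.0°).

PF = 2.326e-05 (leading, φ = -90.0°)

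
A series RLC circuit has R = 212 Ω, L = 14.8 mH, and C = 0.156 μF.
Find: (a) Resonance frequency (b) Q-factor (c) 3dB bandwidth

Step 1 — Resonance: ω₀ = 1/√(LC) = 1/√(0.0148·1.56e-07) = 2.081e+04 rad/s.
Step 2 — f₀ = ω₀/(2π) = 3312 Hz.
Step 3 — Series Q: Q = ω₀L/R = 2.081e+04·0.0148/212 = 1.453.
Step 4 — Bandwidth: Δω = ω₀/Q = 1.432e+04 rad/s; BW = Δω/(2π) = 2280 Hz.

(a) f₀ = 3312 Hz  (b) Q = 1.453  (c) BW = 2280 Hz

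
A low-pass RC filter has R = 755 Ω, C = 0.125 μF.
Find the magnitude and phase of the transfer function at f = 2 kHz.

Step 1 — Angular frequency: ω = 2π·2000 = 1.257e+04 rad/s.
Step 2 — Transfer function: H(jω) = 1/(1 + jωRC).
Step 3 — Denominator: 1 + jωRC = 1 + j·1.257e+04·755·1.25e-07 = 1 + j1.186.
Step 4 — H = 0.4155 - j0.4928.
Step 5 — Magnitude: |H| = 0.6446 (-3.8 dB); phase: φ = -49.9°.

|H| = 0.6446 (-3.8 dB), φ = -49.9°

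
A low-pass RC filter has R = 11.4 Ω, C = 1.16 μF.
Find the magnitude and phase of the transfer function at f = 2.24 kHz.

Step 1 — Angular frequency: ω = 2π·2240 = 1.407e+04 rad/s.
Step 2 — Transfer function: H(jω) = 1/(1 + jωRC).
Step 3 — Denominator: 1 + jωRC = 1 + j·1.407e+04·11.4·1.16e-06 = 1 + j0.1861.
Step 4 — H = 0.9665 - j0.1799.
Step 5 — Magnitude: |H| = 0.9831 (-0.1 dB); phase: φ = -10.5°.

|H| = 0.9831 (-0.1 dB), φ = -10.5°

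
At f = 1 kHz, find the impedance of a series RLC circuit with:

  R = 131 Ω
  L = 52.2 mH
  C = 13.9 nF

Step 1 — Angular frequency: ω = 2π·f = 2π·1000 = 6283 rad/s.
Step 2 — Component impedances:
  R: Z = R = 131 Ω
  L: Z = jωL = j·6283·0.0522 = 0 + j328 Ω
  C: Z = 1/(jωC) = -j/(ω·C) = 0 - j1.145e+04 Ω
Step 3 — Series combination: Z_total = R + L + C = 131 - j1.112e+04 Ω = 1.112e+04∠-89.3° Ω.

Z = 131 - j1.112e+04 Ω = 1.112e+04∠-89.3° Ω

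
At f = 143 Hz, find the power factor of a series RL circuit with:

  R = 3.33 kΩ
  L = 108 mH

Step 1 — Angular frequency: ω = 2π·f = 2π·143 = 898.5 rad/s.
Step 2 — Component impedances:
  R: Z = R = 3330 Ω
  L: Z = jωL = j·898.5·0.108 = 0 + j97.04 Ω
Step 3 — Series combination: Z_total = R + L = 3330 + j97.04 Ω = 3331∠1.7° Ω.
Step 4 — Power factor: PF = cos(φ) = Re(Z)/|Z| = 3330/3331.4 = 0.9996.
Step 5 — Type: Im(Z) = 97.04 ⇒ lagging (phase φ = 1.7°).

PF = 0.9996 (lagging, φ = 1.7°)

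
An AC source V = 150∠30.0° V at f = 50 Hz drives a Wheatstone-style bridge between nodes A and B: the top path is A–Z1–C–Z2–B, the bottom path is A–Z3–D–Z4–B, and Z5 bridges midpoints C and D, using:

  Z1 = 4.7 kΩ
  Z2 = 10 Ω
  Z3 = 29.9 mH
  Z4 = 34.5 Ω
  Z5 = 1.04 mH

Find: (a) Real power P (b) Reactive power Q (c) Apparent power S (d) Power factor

Step 1 — Angular frequency: ω = 2π·f = 2π·50 = 314.2 rad/s.
Step 2 — Component impedances:
  Z1: Z = R = 4700 Ω
  Z2: Z = R = 10 Ω
  Z3: Z = jωL = j·314.2·0.0299 = 0 + j9.393 Ω
  Z4: Z = R = 34.5 Ω
  Z5: Z = jωL = j·314.2·0.00104 = 0 + j0.3267 Ω
Step 3 — Bridge requires nodal analysis (the Z5 bridge couples midpoints C and D, so the two paths cannot be reduced to a simple series/parallel combination). Setting node B to ground and injecting 1 A at node A, the 3-node admittance system at A, C, D solves to V_A = Z_AB = 7.774 + j9.59 Ω = 12.34∠51.0° Ω.
Step 4 — Source phasor: V = 150∠30.0° V = 129.9 + j75 V.
Step 5 — Current: I = V / Z = 11.35 - j4.348 A = 12.15∠-21.0° A.
Step 6 — Complex power: S = V·I* = 1148 + j1416 VA.
Step 7 — Real power: P = Re(S) = 1148 W.
Step 8 — Reactive power: Q = Im(S) = 1416 VAR.
Step 9 — Apparent power: |S| = 1823 VA.
Step 10 — Power factor: PF = P/|S| = 0.6297 (lagging).

(a) P = 1148 W  (b) Q = 1416 VAR  (c) S = 1823 VA  (d) PF = 0.6297 (lagging)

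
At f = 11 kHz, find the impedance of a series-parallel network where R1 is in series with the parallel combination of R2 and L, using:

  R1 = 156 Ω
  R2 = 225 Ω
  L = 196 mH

Step 1 — Angular frequency: ω = 2π·f = 2π·1.1e+04 = 6.912e+04 rad/s.
Step 2 — Component impedances:
  R1: Z = R = 156 Ω
  R2: Z = R = 225 Ω
  L: Z = jωL = j·6.912e+04·0.196 = 0 + j1.355e+04 Ω
Step 3 — Parallel branch: R2 || L = 1/(1/R2 + 1/L) = 224.9 + j3.736 Ω.
Step 4 — Series with R1: Z_total = R1 + (R2 || L) = 380.9 + j3.736 Ω = 381∠0.6° Ω.

Z = 380.9 + j3.736 Ω = 381∠0.6° Ω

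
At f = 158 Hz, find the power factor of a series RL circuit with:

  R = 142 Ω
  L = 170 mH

Step 1 — Angular frequency: ω = 2π·f = 2π·158 = 992.7 rad/s.
Step 2 — Component impedances:
  R: Z = R = 142 Ω
  L: Z = jωL = j·992.7·0.17 = 0 + j168.8 Ω
Step 3 — Series combination: Z_total = R + L = 142 + j168.8 Ω = 220.6∠49.9° Ω.
Step 4 — Power factor: PF = cos(φ) = Re(Z)/|Z| = 142/220.56 = 0.6438.
Step 5 — Type: Im(Z) = 168.8 ⇒ lagging (phase φ = 49.9°).

PF = 0.6438 (lagging, φ = 49.9°)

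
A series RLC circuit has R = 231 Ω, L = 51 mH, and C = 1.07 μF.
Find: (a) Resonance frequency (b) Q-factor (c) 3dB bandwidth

Step 1 — Resonance condition Im(Z)=0 gives ω₀ = 1/√(LC).
Step 2 — ω₀ = 1/√(0.051·1.07e-06) = 4281 rad/s.
Step 3 — f₀ = ω₀/(2π) = 681.3 Hz.
Step 4 — Series Q: Q = ω₀L/R = 4281·0.051/231 = 0.9451.
Step 5 — 3dB bandwidth: Δω = ω₀/Q = 4529 rad/s; BW = Δω/(2π) = 720.9 Hz.

(a) f₀ = 681.3 Hz  (b) Q = 0.9451  (c) BW = 720.9 Hz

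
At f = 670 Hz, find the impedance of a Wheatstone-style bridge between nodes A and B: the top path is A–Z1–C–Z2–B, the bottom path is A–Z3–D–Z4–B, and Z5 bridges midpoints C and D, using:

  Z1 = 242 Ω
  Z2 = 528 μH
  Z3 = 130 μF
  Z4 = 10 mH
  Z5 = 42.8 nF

Step 1 — Angular frequency: ω = 2π·f = 2π·670 = 4210 rad/s.
Step 2 — Component impedances:
  Z1: Z = R = 242 Ω
  Z2: Z = jωL = j·4210·0.000528 = 0 + j2.223 Ω
  Z3: Z = 1/(jωC) = -j/(ω·C) = 0 - j1.827 Ω
  Z4: Z = jωL = j·4210·0.01 = 0 + j42.1 Ω
  Z5: Z = 1/(jωC) = -j/(ω·C) = 0 - j5550 Ω
Step 3 — Bridge requires nodal analysis (the Z5 bridge couples midpoints C and D, so the two paths cannot be reduced to a simple series/parallel combination). Setting node B to ground and injecting 1 A at node A, the 3-node admittance system at A, C, D solves to V_A = Z_AB = 6.607 + j39.42 Ω = 39.97∠80.5° Ω.

Z = 6.607 + j39.42 Ω = 39.97∠80.5° Ω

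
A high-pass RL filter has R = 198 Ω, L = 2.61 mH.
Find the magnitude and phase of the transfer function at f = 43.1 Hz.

Step 1 — Angular frequency: ω = 2π·43.1 = 270.8 rad/s.
Step 2 — Transfer function: H(jω) = jωL/(R + jωL).
Step 3 — Numerator jωL = j·0.7068; denominator R + jωL = 198 + j0.7068.
Step 4 — H = 1.274e-05 + j0.00357.
Step 5 — Magnitude: |H| = 0.00357 (-48.9 dB); phase: φ = 89.8°.

|H| = 0.00357 (-48.9 dB), φ = 89.8°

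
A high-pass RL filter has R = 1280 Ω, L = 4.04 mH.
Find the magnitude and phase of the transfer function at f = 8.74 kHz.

Step 1 — Angular frequency: ω = 2π·8740 = 5.492e+04 rad/s.
Step 2 — Transfer function: H(jω) = jωL/(R + jωL).
Step 3 — Numerator jωL = j·221.9; denominator R + jωL = 1280 + j221.9.
Step 4 — H = 0.02917 + j0.1683.
Step 5 — Magnitude: |H| = 0.1708 (-15.4 dB); phase: φ = 80.2°.

|H| = 0.1708 (-15.4 dB), φ = 80.2°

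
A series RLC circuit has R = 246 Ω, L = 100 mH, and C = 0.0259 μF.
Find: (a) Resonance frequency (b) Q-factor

Step 1 — Resonance condition Im(Z)=0 gives ω₀ = 1/√(LC).
Step 2 — ω₀ = 1/√(0.1·2.59e-08) = 1.965e+04 rad/s.
Step 3 — f₀ = ω₀/(2π) = 3127 Hz.
Step 4 — Series Q: Q = ω₀L/R = 1.965e+04·0.1/246 = 7.988.

(a) f₀ = 3127 Hz  (b) Q = 7.988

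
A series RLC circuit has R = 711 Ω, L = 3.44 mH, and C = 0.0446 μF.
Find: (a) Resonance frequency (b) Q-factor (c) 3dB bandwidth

Step 1 — Resonance: ω₀ = 1/√(LC) = 1/√(0.00344·4.46e-08) = 8.073e+04 rad/s.
Step 2 — f₀ = ω₀/(2π) = 1.285e+04 Hz.
Step 3 — Series Q: Q = ω₀L/R = 8.073e+04·0.00344/711 = 0.3906.
Step 4 — Bandwidth: Δω = ω₀/Q = 2.067e+05 rad/s; BW = Δω/(2π) = 3.29e+04 Hz.

(a) f₀ = 1.285e+04 Hz  (b) Q = 0.3906  (c) BW = 3.29e+04 Hz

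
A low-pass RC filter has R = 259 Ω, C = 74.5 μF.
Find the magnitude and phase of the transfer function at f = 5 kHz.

Step 1 — Angular frequency: ω = 2π·5000 = 3.142e+04 rad/s.
Step 2 — Transfer function: H(jω) = 1/(1 + jωRC).
Step 3 — Denominator: 1 + jωRC = 1 + j·3.142e+04·259·7.45e-05 = 1 + j606.2.
Step 4 — H = 2.721e-06 - j0.00165.
Step 5 — Magnitude: |H| = 0.00165 (-55.7 dB); phase: φ = -89.9°.

|H| = 0.00165 (-55.7 dB), φ = -89.9°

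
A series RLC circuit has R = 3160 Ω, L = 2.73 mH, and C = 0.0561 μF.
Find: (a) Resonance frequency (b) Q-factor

Step 1 — Resonance condition Im(Z)=0 gives ω₀ = 1/√(LC).
Step 2 — ω₀ = 1/√(0.00273·5.61e-08) = 8.08e+04 rad/s.
Step 3 — f₀ = ω₀/(2π) = 1.286e+04 Hz.
Step 4 — Series Q: Q = ω₀L/R = 8.08e+04·0.00273/3160 = 0.06981.

(a) f₀ = 1.286e+04 Hz  (b) Q = 0.06981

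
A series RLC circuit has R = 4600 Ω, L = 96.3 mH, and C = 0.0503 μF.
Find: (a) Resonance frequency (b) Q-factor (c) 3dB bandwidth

Step 1 — Resonance: ω₀ = 1/√(LC) = 1/√(0.0963·5.03e-08) = 1.437e+04 rad/s.
Step 2 — f₀ = ω₀/(2π) = 2287 Hz.
Step 3 — Series Q: Q = ω₀L/R = 1.437e+04·0.0963/4600 = 0.3008.
Step 4 — Bandwidth: Δω = ω₀/Q = 4.777e+04 rad/s; BW = Δω/(2π) = 7602 Hz.

(a) f₀ = 2287 Hz  (b) Q = 0.3008  (c) BW = 7602 Hz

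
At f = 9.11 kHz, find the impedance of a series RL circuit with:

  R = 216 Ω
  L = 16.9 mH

Step 1 — Angular frequency: ω = 2π·f = 2π·9110 = 5.724e+04 rad/s.
Step 2 — Component impedances:
  R: Z = R = 216 Ω
  L: Z = jωL = j·5.724e+04·0.0169 = 0 + j967.4 Ω
Step 3 — Series combination: Z_total = R + L = 216 + j967.4 Ω = 991.2∠77.4° Ω.

Z = 216 + j967.4 Ω = 991.2∠77.4° Ω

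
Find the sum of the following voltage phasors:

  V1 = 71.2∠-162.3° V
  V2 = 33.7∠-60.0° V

Step 1 — Convert each phasor to rectangular form:
  V1 = 71.2·(cos(-162.3°) + j·sin(-162.3°)) = -67.83 - j21.65 V
  V2 = 33.7·(cos(-60.0°) + j·sin(-60.0°)) = 16.85 - j29.19 V
Step 2 — Sum components: V_total = -50.98 - j50.83 V.
Step 3 — Convert to polar: |V_total| = 71.99 V, ∠V_total = -135.1°.

V_total = 71.99∠-135.1° V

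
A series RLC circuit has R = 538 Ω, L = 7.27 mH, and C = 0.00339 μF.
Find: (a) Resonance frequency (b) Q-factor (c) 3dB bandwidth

Step 1 — Resonance condition Im(Z)=0 gives ω₀ = 1/√(LC).
Step 2 — ω₀ = 1/√(0.00727·3.39e-09) = 2.014e+05 rad/s.
Step 3 — f₀ = ω₀/(2π) = 3.206e+04 Hz.
Step 4 — Series Q: Q = ω₀L/R = 2.014e+05·0.00727/538 = 2.722.
Step 5 — 3dB bandwidth: Δω = ω₀/Q = 7.4e+04 rad/s; BW = Δω/(2π) = 1.178e+04 Hz.

(a) f₀ = 3.206e+04 Hz  (b) Q = 2.722  (c) BW = 1.178e+04 Hz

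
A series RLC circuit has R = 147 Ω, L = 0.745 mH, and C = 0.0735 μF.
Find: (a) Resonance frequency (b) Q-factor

Step 1 — Resonance condition Im(Z)=0 gives ω₀ = 1/√(LC).
Step 2 — ω₀ = 1/√(0.000745·7.35e-08) = 1.351e+05 rad/s.
Step 3 — f₀ = ω₀/(2π) = 2.151e+04 Hz.
Step 4 — Series Q: Q = ω₀L/R = 1.351e+05·0.000745/147 = 0.6849.

(a) f₀ = 2.151e+04 Hz  (b) Q = 0.6849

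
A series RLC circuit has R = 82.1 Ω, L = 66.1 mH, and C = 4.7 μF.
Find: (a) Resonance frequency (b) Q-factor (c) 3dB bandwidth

Step 1 — Resonance: ω₀ = 1/√(LC) = 1/√(0.0661·4.7e-06) = 1794 rad/s.
Step 2 — f₀ = ω₀/(2π) = 285.5 Hz.
Step 3 — Series Q: Q = ω₀L/R = 1794·0.0661/82.1 = 1.444.
Step 4 — Bandwidth: Δω = ω₀/Q = 1242 rad/s; BW = Δω/(2π) = 197.7 Hz.

(a) f₀ = 285.5 Hz  (b) Q = 1.444  (c) BW = 197.7 Hz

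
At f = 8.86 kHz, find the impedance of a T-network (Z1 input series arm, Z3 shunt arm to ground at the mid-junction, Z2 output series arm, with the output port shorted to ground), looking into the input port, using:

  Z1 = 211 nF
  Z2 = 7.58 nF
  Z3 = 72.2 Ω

Step 1 — Angular frequency: ω = 2π·f = 2π·8860 = 5.567e+04 rad/s.
Step 2 — Component impedances:
  Z1: Z = 1/(jωC) = -j/(ω·C) = 0 - j85.13 Ω
  Z2: Z = 1/(jωC) = -j/(ω·C) = 0 - j2370 Ω
  Z3: Z = R = 72.2 Ω
Step 3 — With the output port shorted to ground, the output series arm Z2 runs from the junction to ground; the shunt arm Z3 also runs from the junction to ground. They appear in parallel: Z3 || Z2 = 72.13 - j2.198 Ω.
Step 4 — Series with input arm Z1: Z_in = Z1 + (Z3 || Z2) = 72.13 - j87.33 Ω = 113.3∠-50.4° Ω.

Z = 72.13 - j87.33 Ω = 113.3∠-50.4° Ω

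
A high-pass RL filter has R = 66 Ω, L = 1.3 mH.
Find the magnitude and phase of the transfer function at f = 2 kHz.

Step 1 — Angular frequency: ω = 2π·2000 = 1.257e+04 rad/s.
Step 2 — Transfer function: H(jω) = jωL/(R + jωL).
Step 3 — Numerator jωL = j·16.34; denominator R + jωL = 66 + j16.34.
Step 4 — H = 0.05773 + j0.2332.
Step 5 — Magnitude: |H| = 0.2403 (-12.4 dB); phase: φ = 76.1°.

|H| = 0.2403 (-12.4 dB), φ = 76.1°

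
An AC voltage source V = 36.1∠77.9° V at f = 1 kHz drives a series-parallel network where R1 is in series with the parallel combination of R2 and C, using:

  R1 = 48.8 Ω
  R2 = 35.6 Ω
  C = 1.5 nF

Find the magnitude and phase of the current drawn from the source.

Step 1 — Angular frequency: ω = 2π·f = 2π·1000 = 6283 rad/s.
Step 2 — Component impedances:
  R1: Z = R = 48.8 Ω
  R2: Z = R = 35.6 Ω
  C: Z = 1/(jωC) = -j/(ω·C) = 0 - j1.061e+05 Ω
Step 3 — Parallel branch: R2 || C = 1/(1/R2 + 1/C) = 35.6 - j0.01194 Ω.
Step 4 — Series with R1: Z_total = R1 + (R2 || C) = 84.4 - j0.01194 Ω = 84.4∠-0.0° Ω.
Step 5 — Source phasor: V = 36.1∠77.9° V = 7.567 + j35.3 V.
Step 6 — Ohm's law: I = V / Z_total = (7.567 + j35.3) / (84.4 - j0.01194) = 0.0896 + j0.4182 A.
Step 7 — Convert to polar: |I| = 0.4277 A, ∠I = 77.9°.

I = 0.4277∠77.9° A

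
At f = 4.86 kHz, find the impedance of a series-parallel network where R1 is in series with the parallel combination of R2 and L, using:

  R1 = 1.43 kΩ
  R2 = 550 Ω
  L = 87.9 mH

Step 1 — Angular frequency: ω = 2π·f = 2π·4860 = 3.054e+04 rad/s.
Step 2 — Component impedances:
  R1: Z = R = 1430 Ω
  R2: Z = R = 550 Ω
  L: Z = jωL = j·3.054e+04·0.0879 = 0 + j2684 Ω
Step 3 — Parallel branch: R2 || L = 1/(1/R2 + 1/L) = 527.8 + j108.2 Ω.
Step 4 — Series with R1: Z_total = R1 + (R2 || L) = 1958 + j108.2 Ω = 1961∠3.2° Ω.

Z = 1958 + j108.2 Ω = 1961∠3.2° Ω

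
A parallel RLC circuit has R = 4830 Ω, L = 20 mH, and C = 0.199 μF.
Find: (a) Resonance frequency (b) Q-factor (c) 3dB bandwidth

Step 1 — Resonance: ω₀ = 1/√(LC) = 1/√(0.02·1.99e-07) = 1.585e+04 rad/s.
Step 2 — f₀ = ω₀/(2π) = 2523 Hz.
Step 3 — Parallel Q: Q = R/(ω₀L) = 4830/(1.585e+04·0.02) = 15.24.
Step 4 — Bandwidth: Δω = ω₀/Q = 1040 rad/s; BW = Δω/(2π) = 165.6 Hz.

(a) f₀ = 2523 Hz  (b) Q = 15.24  (c) BW = 165.6 Hz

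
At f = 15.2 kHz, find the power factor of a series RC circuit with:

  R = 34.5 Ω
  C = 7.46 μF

Step 1 — Angular frequency: ω = 2π·f = 2π·1.52e+04 = 9.55e+04 rad/s.
Step 2 — Component impedances:
  R: Z = R = 34.5 Ω
  C: Z = 1/(jωC) = -j/(ω·C) = 0 - j1.404 Ω
Step 3 — Series combination: Z_total = R + C = 34.5 - j1.404 Ω = 34.53∠-2.3° Ω.
Step 4 — Power factor: PF = cos(φ) = Re(Z)/|Z| = 34.5/34.529 = 0.9992.
Step 5 — Type: Im(Z) = -1.404 ⇒ leading (phase φ = -2.3°).

PF = 0.9992 (leading, φ = -2.3°)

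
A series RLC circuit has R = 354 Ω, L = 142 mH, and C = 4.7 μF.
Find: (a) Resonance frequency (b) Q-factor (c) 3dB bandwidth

Step 1 — Resonance: ω₀ = 1/√(LC) = 1/√(0.142·4.7e-06) = 1224 rad/s.
Step 2 — f₀ = ω₀/(2π) = 194.8 Hz.
Step 3 — Series Q: Q = ω₀L/R = 1224·0.142/354 = 0.491.
Step 4 — Bandwidth: Δω = ω₀/Q = 2493 rad/s; BW = Δω/(2π) = 396.8 Hz.

(a) f₀ = 194.8 Hz  (b) Q = 0.491  (c) BW = 396.8 Hz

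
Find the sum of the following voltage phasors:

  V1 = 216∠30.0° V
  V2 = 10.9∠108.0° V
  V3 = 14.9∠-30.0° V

Step 1 — Convert each phasor to rectangular form:
  V1 = 216·(cos(30.0°) + j·sin(30.0°)) = 187.1 + j108 V
  V2 = 10.9·(cos(108.0°) + j·sin(108.0°)) = -3.368 + j10.37 V
  V3 = 14.9·(cos(-30.0°) + j·sin(-30.0°)) = 12.9 - j7.45 V
Step 2 — Sum components: V_total = 196.6 + j110.9 V.
Step 3 — Convert to polar: |V_total| = 225.7 V, ∠V_total = 29.4°.

V_total = 225.7∠29.4° V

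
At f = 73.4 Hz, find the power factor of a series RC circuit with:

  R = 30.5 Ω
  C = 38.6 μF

Step 1 — Angular frequency: ω = 2π·f = 2π·73.4 = 461.2 rad/s.
Step 2 — Component impedances:
  R: Z = R = 30.5 Ω
  C: Z = 1/(jωC) = -j/(ω·C) = 0 - j56.17 Ω
Step 3 — Series combination: Z_total = R + C = 30.5 - j56.17 Ω = 63.92∠-61.5° Ω.
Step 4 — Power factor: PF = cos(φ) = Re(Z)/|Z| = 30.5/63.92 = 0.4772.
Step 5 — Type: Im(Z) = -56.17 ⇒ leading (phase φ = -61.5°).

PF = 0.4772 (leading, φ = -61.5°)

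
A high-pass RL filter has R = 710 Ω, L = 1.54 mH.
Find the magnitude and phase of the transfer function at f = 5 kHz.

Step 1 — Angular frequency: ω = 2π·5000 = 3.142e+04 rad/s.
Step 2 — Transfer function: H(jω) = jωL/(R + jωL).
Step 3 — Numerator jωL = j·48.38; denominator R + jωL = 710 + j48.38.
Step 4 — H = 0.004622 + j0.06783.
Step 5 — Magnitude: |H| = 0.06798 (-23.4 dB); phase: φ = 86.1°.

|H| = 0.06798 (-23.4 dB), φ = 86.1°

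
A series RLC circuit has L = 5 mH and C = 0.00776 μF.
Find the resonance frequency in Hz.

Step 1 — Resonance condition Im(Z)=0 gives ω₀ = 1/√(LC).
Step 2 — ω₀ = 1/√(0.005·7.76e-09) = 1.605e+05 rad/s.
Step 3 — f₀ = ω₀/(2π) = 2.555e+04 Hz.

f₀ = 2.555e+04 Hz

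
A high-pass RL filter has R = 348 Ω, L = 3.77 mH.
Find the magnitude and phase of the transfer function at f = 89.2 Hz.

Step 1 — Angular frequency: ω = 2π·89.2 = 560.5 rad/s.
Step 2 — Transfer function: H(jω) = jωL/(R + jωL).
Step 3 — Numerator jωL = j·2.113; denominator R + jωL = 348 + j2.113.
Step 4 — H = 3.686e-05 + j0.006071.
Step 5 — Magnitude: |H| = 0.006072 (-44.3 dB); phase: φ = 89.7°.

|H| = 0.006072 (-44.3 dB), φ = 89.7°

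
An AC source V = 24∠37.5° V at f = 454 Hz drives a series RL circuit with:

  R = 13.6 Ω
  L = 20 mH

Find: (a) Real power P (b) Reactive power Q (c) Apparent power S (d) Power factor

Step 1 — Angular frequency: ω = 2π·f = 2π·454 = 2853 rad/s.
Step 2 — Component impedances:
  R: Z = R = 13.6 Ω
  L: Z = jωL = j·2853·0.02 = 0 + j57.05 Ω
Step 3 — Series combination: Z_total = R + L = 13.6 + j57.05 Ω = 58.65∠76.6° Ω.
Step 4 — Source phasor: V = 24∠37.5° V = 19.04 + j14.61 V.
Step 5 — Current: I = V / Z = 0.3176 - j0.258 A = 0.4092∠-39.1° A.
Step 6 — Complex power: S = V·I* = 2.277 + j9.553 VA.
Step 7 — Real power: P = Re(S) = 2.277 W.
Step 8 — Reactive power: Q = Im(S) = 9.553 VAR.
Step 9 — Apparent power: |S| = 9.821 VA.
Step 10 — Power factor: PF = P/|S| = 0.2319 (lagging).

(a) P = 2.277 W  (b) Q = 9.553 VAR  (c) S = 9.821 VA  (d) PF = 0.2319 (lagging)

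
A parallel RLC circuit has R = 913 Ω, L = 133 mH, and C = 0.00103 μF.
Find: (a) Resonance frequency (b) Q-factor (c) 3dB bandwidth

Step 1 — Resonance: ω₀ = 1/√(LC) = 1/√(0.133·1.03e-09) = 8.544e+04 rad/s.
Step 2 — f₀ = ω₀/(2π) = 1.36e+04 Hz.
Step 3 — Parallel Q: Q = R/(ω₀L) = 913/(8.544e+04·0.133) = 0.08035.
Step 4 — Bandwidth: Δω = ω₀/Q = 1.063e+06 rad/s; BW = Δω/(2π) = 1.692e+05 Hz.

(a) f₀ = 1.36e+04 Hz  (b) Q = 0.08035  (c) BW = 1.692e+05 Hz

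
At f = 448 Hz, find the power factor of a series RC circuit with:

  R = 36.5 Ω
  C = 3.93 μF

Step 1 — Angular frequency: ω = 2π·f = 2π·448 = 2815 rad/s.
Step 2 — Component impedances:
  R: Z = R = 36.5 Ω
  C: Z = 1/(jωC) = -j/(ω·C) = 0 - j90.4 Ω
Step 3 — Series combination: Z_total = R + C = 36.5 - j90.4 Ω = 97.49∠-68.0° Ω.
Step 4 — Power factor: PF = cos(φ) = Re(Z)/|Z| = 36.5/97.49 = 0.3744.
Step 5 — Type: Im(Z) = -90.4 ⇒ leading (phase φ = -68.0°).

PF = 0.3744 (leading, φ = -68.0°)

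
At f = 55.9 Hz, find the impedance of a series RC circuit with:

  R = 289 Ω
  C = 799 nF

Step 1 — Angular frequency: ω = 2π·f = 2π·55.9 = 351.2 rad/s.
Step 2 — Component impedances:
  R: Z = R = 289 Ω
  C: Z = 1/(jωC) = -j/(ω·C) = 0 - j3563 Ω
Step 3 — Series combination: Z_total = R + C = 289 - j3563 Ω = 3575∠-85.4° Ω.

Z = 289 - j3563 Ω = 3575∠-85.4° Ω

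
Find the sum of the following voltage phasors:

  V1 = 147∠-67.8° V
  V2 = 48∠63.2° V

Step 1 — Convert each phasor to rectangular form:
  V1 = 147·(cos(-67.8°) + j·sin(-67.8°)) = 55.54 - j136.1 V
  V2 = 48·(cos(63.2°) + j·sin(63.2°)) = 21.64 + j42.84 V
Step 2 — Sum components: V_total = 77.18 - j93.26 V.
Step 3 — Convert to polar: |V_total| = 121.1 V, ∠V_total = -50.4°.

V_total = 121.1∠-50.4° V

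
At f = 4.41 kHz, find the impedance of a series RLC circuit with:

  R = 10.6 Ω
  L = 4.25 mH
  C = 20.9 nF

Step 1 — Angular frequency: ω = 2π·f = 2π·4410 = 2.771e+04 rad/s.
Step 2 — Component impedances:
  R: Z = R = 10.6 Ω
  L: Z = jωL = j·2.771e+04·0.00425 = 0 + j117.8 Ω
  C: Z = 1/(jωC) = -j/(ω·C) = 0 - j1727 Ω
Step 3 — Series combination: Z_total = R + L + C = 10.6 - j1609 Ω = 1609∠-89.6° Ω.

Z = 10.6 - j1609 Ω = 1609∠-89.6° Ω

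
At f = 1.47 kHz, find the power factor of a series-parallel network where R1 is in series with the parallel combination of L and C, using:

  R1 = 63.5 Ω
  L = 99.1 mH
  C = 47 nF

Step 1 — Angular frequency: ω = 2π·f = 2π·1470 = 9236 rad/s.
Step 2 — Component impedances:
  R1: Z = R = 63.5 Ω
  L: Z = jωL = j·9236·0.0991 = 0 + j915.3 Ω
  C: Z = 1/(jωC) = -j/(ω·C) = 0 - j2304 Ω
Step 3 — Parallel branch: L || C = 1/(1/L + 1/C) = 0 + j1519 Ω.
Step 4 — Series with R1: Z_total = R1 + (L || C) = 63.5 + j1519 Ω = 1520∠87.6° Ω.
Step 5 — Power factor: PF = cos(φ) = Re(Z)/|Z| = 63.5/1520.1 = 0.04177.
Step 6 — Type: Im(Z) = 1519 ⇒ lagging (phase φ = 87.6°).

PF = 0.04177 (lagging, φ = 87.6°)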